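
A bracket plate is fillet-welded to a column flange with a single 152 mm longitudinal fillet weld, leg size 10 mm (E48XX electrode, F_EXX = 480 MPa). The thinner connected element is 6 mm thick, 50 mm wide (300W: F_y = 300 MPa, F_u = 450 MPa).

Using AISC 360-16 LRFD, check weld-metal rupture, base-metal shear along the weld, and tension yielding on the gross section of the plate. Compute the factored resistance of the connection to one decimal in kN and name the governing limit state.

Weld metal: throat = 0.707×10 = 7.07 mm, L = 152 mm. φR_n = 0.75 × 0.6 × 480 × 7.07 × 152 = 232.1 kN.
Base metal shear (6 mm plate): yield φR_n = 1.0×0.6×300×6×152 = 164.2 kN; rupture φR_n = 0.75×0.6×450×6×152 = 184.7 kN; take 164.2 kN (yield).
Tension yield (gross): A_g = 50×6 = 300 mm². φR_n = 0.90 × 300 × 300 = 81.0 kN.
Governing: min(232.1, 164.2, 81.0) = 81.0 kN → gross-section yield.

81.0 kN (gross-section yield governs)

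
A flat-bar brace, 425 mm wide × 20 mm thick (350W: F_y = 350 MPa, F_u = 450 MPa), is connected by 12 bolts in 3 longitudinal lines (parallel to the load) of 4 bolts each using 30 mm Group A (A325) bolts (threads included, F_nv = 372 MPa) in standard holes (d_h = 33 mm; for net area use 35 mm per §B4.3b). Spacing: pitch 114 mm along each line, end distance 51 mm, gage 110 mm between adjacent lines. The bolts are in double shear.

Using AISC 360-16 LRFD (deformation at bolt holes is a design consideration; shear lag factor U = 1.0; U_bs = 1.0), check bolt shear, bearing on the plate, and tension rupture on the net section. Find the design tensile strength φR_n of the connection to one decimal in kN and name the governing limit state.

2160.0 kN (net-section rupture governs)

Bolt shear: A_b = π(30)²/4 = 706.86 mm². φR_n = 0.75 × 372 × 706.86 × 12 × 2 = 4733.1 kN.
Bearing (20 mm plate, F_u = 450 MPa): end bolts L_c = 51 − 33/2 = 34.5, R_n = min(1.2×34.5×20×450, 2.4×30×20×450) = 372.6 kN/bolt; interior L_c = 114 − 33 = 81, R_n = 648 kN/bolt. φR_n = 0.75 × (3×372.6 + 9×648) = 5212.4 kN.
Tension rupture (net): A_n = (425 − 3×35)×20 = 6400 mm² (U = 1.0, A_e = A_n). φR_n = 0.75 × 450 × 6400 = 2160.0 kN.
Governing: min(4733.1, 5212.4, 2160.0) = 2160.0 kN → net-section rupture.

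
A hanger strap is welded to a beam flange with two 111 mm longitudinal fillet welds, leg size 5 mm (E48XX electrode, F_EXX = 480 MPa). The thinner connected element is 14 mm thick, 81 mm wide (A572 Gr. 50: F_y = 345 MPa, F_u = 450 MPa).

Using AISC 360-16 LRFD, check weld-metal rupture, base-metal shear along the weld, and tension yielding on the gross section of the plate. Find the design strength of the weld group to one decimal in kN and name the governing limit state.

Weld metal: throat = 0.707×5 = 3.535 mm, L = 2×111 = 222 mm. φR_n = 0.75 × 0.6 × 480 × 3.535 × 222 = 169.5 kN.
Base metal shear (14 mm plate): yield φR_n = 1.0×0.6×345×14×222 = 643.4 kN; rupture φR_n = 0.75×0.6×450×14×222 = 629.4 kN; take 629.4 kN (rupture).
Tension yield (gross): A_g = 81×14 = 1134 mm². φR_n = 0.90 × 345 × 1134 = 352.1 kN.
Governing: min(169.5, 629.4, 352.1) = 169.5 kN → weld metal.

169.5 kN (weld metal governs)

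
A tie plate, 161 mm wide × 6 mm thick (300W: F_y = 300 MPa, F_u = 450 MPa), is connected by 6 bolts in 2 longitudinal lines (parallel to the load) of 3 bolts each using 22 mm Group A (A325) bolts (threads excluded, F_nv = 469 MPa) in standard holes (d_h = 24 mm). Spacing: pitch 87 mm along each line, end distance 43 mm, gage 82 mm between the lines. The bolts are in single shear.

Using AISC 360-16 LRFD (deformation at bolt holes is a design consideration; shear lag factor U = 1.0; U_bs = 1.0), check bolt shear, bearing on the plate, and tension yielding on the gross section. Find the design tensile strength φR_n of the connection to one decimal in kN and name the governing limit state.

260.8 kN (gross-section yield governs)

Bolt shear: A_b = π(22)²/4 = 380.13 mm². φR_n = 0.75 × 469 × 380.13 × 6 × 1 = 802.3 kN.
Bearing (6 mm plate, F_u = 450 MPa): end bolts L_c = 43 − 24/2 = 31, R_n = min(1.2×31×6×450, 2.4×22×6×450) = 100.44 kN/bolt; interior L_c = 87 − 24 = 63, R_n = 142.56 kN/bolt. φR_n = 0.75 × (2×100.44 + 4×142.56) = 578.3 kN.
Tension yield (gross): A_g = 161×6 = 966 mm². φR_n = 0.90 × 300 × 966 = 260.8 kN.
Governing: min(802.3, 578.3, 260.8) = 260.8 kN → gross-section yield.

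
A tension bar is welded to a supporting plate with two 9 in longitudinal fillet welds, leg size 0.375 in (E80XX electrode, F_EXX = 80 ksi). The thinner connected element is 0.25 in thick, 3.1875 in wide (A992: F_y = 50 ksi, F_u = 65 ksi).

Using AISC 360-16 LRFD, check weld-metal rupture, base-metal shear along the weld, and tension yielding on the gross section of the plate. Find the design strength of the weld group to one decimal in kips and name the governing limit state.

35.9 kips (gross-section yield governs)

Weld metal: throat = 0.707×0.375 = 0.26513 in, L = 2×9 = 18 in. φR_n = 0.75 × 0.6 × 80 × 0.26513 × 18 = 171.8 kips.
Base metal shear (0.25 in plate): yield φR_n = 1.0×0.6×50×0.25×18 = 135.0 kips; rupture φR_n = 0.75×0.6×65×0.25×18 = 131.6 kips; take 131.6 kips (rupture).
Tension yield (gross): A_g = 3.1875×0.25 = 0.79688 in². φR_n = 0.90 × 50 × 0.79688 = 35.9 kips.
Governing: min(171.8, 131.6, 35.9) = 35.9 kips → gross-section yield.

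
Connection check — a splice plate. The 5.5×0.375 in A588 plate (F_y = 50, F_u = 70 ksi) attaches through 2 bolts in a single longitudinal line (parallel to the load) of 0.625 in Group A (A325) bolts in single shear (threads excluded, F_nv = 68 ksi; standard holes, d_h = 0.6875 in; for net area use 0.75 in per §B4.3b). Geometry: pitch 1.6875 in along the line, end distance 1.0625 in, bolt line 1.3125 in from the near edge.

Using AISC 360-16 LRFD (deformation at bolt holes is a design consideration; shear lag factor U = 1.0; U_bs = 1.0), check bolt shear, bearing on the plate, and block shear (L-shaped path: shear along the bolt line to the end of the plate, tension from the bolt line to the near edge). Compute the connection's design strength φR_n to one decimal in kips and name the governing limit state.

31.3 kips (bolt shear governs)

Bolt shear: A_b = π(0.625)²/4 = 0.3068 in². φR_n = 0.75 × 68 × 0.3068 × 2 × 1 = 31.3 kips.
Bearing (0.375 in plate, F_u = 70 ksi): end bolts L_c = 1.0625 − 0.6875/2 = 0.71875, R_n = min(1.2×0.71875×0.375×70, 2.4×0.625×0.375×70) = 22.641 kips/bolt; interior L_c = 1.6875 − 0.6875 = 1, R_n = 31.5 kips/bolt. φR_n = 0.75 × (1×22.641 + 1×31.5) = 40.6 kips.
Block shear: shear path 1×[1.0625+1×1.6875] = 1×2.75 in, A_gv = 1.0313, A_nv = 1×(2.75 − 1.5×0.75)×0.375 = 0.60938 in²; tension to near edge: (1.3125 − 0.5×0.75)×0.375 = 0.35156 in². R_n = min(0.6×70×0.60938, 0.6×50×1.0313) + 1.0×70×0.35156 = min(25.594, 30.939) + 24.609 = 50.203 kips. φR_n = 0.75 × 50.203 = 37.7 kips.
Governing: min(31.3, 40.6, 37.7) = 31.3 kips → bolt shear.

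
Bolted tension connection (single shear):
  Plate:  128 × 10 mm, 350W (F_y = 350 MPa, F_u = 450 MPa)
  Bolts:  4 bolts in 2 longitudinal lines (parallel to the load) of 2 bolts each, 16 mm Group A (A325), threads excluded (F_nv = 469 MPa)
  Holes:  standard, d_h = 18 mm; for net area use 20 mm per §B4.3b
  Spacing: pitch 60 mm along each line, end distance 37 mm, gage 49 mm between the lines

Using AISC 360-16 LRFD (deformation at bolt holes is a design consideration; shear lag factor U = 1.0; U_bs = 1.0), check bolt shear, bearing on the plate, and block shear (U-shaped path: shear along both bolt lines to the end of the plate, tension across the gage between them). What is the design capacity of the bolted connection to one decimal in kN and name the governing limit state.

Bolt shear: A_b = π(16)²/4 = 201.06 mm². φR_n = 0.75 × 469 × 201.06 × 4 × 1 = 282.9 kN.
Bearing (10 mm plate, F_u = 450 MPa): end bolts L_c = 37 − 18/2 = 28, R_n = min(1.2×28×10×450, 2.4×16×10×450) = 151.2 kN/bolt; interior L_c = 60 − 18 = 42, R_n = 172.8 kN/bolt. φR_n = 0.75 × (2×151.2 + 2×172.8) = 486.0 kN.
Block shear: shear path 2×[37+1×60] = 2×97 mm, A_gv = 1940, A_nv = 2×(97 − 1.5×20)×10 = 1340 mm²; tension across gage: (49 − 1×20)×10 = 290 mm². R_n = min(0.6×450×1340, 0.6×350×1940) + 1.0×450×290 = min(361.8, 407.4) + 130.5 = 492.3 kN. φR_n = 0.75 × 492.3 = 369.2 kN.
Governing: min(282.9, 486.0, 369.2) = 282.9 kN → bolt shear.

282.9 kN (bolt shear governs)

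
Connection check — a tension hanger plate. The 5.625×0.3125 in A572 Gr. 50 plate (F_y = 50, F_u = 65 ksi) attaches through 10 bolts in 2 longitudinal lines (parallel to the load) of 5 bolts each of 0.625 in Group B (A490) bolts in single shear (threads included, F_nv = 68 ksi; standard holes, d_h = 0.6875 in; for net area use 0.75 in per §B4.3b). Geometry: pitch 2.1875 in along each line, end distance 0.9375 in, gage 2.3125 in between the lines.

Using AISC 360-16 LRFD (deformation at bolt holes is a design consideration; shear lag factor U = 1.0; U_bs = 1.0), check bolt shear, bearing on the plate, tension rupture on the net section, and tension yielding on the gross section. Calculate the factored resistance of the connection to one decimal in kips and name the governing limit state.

62.8 kips (net-section rupture governs)

Bolt shear: A_b = π(0.625)²/4 = 0.3068 in². φR_n = 0.75 × 68 × 0.3068 × 10 × 1 = 156.5 kips.
Bearing (0.3125 in plate, F_u = 65 ksi): end bolts L_c = 0.9375 − 0.6875/2 = 0.59375, R_n = min(1.2×0.59375×0.3125×65, 2.4×0.625×0.3125×65) = 14.473 kips/bolt; interior L_c = 2.1875 − 0.6875 = 1.5, R_n = 30.469 kips/bolt. φR_n = 0.75 × (2×14.473 + 8×30.469) = 204.5 kips.
Tension rupture (net): A_n = (5.625 − 2×0.75)×0.3125 = 1.2891 in² (U = 1.0, A_e = A_n). φR_n = 0.75 × 65 × 1.2891 = 62.8 kips.
Tension yield (gross): A_g = 5.625×0.3125 = 1.7578 in². φR_n = 0.90 × 50 × 1.7578 = 79.1 kips.
Governing: min(156.5, 204.5, 62.8, 79.1) = 62.8 kips → net-section rupture.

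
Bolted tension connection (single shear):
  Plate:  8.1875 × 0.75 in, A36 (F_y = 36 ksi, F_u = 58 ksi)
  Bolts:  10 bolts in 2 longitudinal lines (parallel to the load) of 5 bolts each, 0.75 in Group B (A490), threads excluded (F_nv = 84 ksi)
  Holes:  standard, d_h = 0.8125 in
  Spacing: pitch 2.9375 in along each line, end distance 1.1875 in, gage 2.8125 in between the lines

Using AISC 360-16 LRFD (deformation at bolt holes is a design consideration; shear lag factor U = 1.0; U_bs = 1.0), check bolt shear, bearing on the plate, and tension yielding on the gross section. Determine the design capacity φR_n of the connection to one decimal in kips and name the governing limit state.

Bolt shear: A_b = π(0.75)²/4 = 0.44179 in². φR_n = 0.75 × 84 × 0.44179 × 10 × 1 = 278.3 kips.
Bearing (0.75 in plate, F_u = 58 ksi): end bolts L_c = 1.1875 − 0.8125/2 = 0.78125, R_n = min(1.2×0.78125×0.75×58, 2.4×0.75×0.75×58) = 40.781 kips/bolt; interior L_c = 2.9375 − 0.8125 = 2.125, R_n = 78.3 kips/bolt. φR_n = 0.75 × (2×40.781 + 8×78.3) = 531.0 kips.
Tension yield (gross): A_g = 8.1875×0.75 = 6.1406 in². φR_n = 0.90 × 36 × 6.1406 = 199.0 kips.
Governing: min(278.3, 531.0, 199.0) = 199.0 kips → gross-section yield.

199.0 kips (gross-section yield governs)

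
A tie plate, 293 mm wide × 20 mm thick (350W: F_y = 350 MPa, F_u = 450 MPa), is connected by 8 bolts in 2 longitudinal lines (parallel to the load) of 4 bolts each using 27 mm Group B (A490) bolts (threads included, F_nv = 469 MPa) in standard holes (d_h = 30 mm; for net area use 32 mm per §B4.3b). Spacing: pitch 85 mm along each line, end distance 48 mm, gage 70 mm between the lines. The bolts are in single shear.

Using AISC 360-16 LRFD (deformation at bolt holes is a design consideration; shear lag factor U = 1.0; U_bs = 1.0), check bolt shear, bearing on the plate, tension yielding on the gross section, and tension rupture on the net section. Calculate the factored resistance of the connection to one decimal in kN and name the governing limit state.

Bolt shear: A_b = π(27)²/4 = 572.56 mm². φR_n = 0.75 × 469 × 572.56 × 8 × 1 = 1611.2 kN.
Bearing (20 mm plate, F_u = 450 MPa): end bolts L_c = 48 − 30/2 = 33, R_n = min(1.2×33×20×450, 2.4×27×20×450) = 356.4 kN/bolt; interior L_c = 85 − 30 = 55, R_n = 583.2 kN/bolt. φR_n = 0.75 × (2×356.4 + 6×583.2) = 3159.0 kN.
Tension yield (gross): A_g = 293×20 = 5860 mm². φR_n = 0.90 × 350 × 5860 = 1845.9 kN.
Tension rupture (net): A_n = (293 − 2×32)×20 = 4580 mm² (U = 1.0, A_e = A_n). φR_n = 0.75 × 450 × 4580 = 1545.8 kN.
Governing: min(1611.2, 3159.0, 1845.9, 1545.8) = 1545.8 kN → net-section rupture.

1545.8 kN (net-section rupture governs)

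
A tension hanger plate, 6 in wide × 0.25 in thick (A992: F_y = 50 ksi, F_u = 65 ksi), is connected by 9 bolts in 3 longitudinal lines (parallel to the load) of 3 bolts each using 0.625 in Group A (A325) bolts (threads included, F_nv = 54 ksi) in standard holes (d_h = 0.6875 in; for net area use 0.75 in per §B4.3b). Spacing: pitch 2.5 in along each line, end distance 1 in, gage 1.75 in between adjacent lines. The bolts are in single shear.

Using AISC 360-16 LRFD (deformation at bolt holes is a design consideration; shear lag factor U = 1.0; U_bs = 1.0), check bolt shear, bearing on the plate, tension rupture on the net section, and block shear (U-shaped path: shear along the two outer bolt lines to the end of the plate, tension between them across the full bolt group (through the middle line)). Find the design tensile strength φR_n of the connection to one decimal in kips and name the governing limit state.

Bolt shear: A_b = π(0.625)²/4 = 0.3068 in². φR_n = 0.75 × 54 × 0.3068 × 9 × 1 = 111.8 kips.
Bearing (0.25 in plate, F_u = 65 ksi): end bolts L_c = 1 − 0.6875/2 = 0.65625, R_n = min(1.2×0.65625×0.25×65, 2.4×0.625×0.25×65) = 12.797 kips/bolt; interior L_c = 2.5 − 0.6875 = 1.8125, R_n = 24.375 kips/bolt. φR_n = 0.75 × (3×12.797 + 6×24.375) = 138.5 kips.
Tension rupture (net): A_n = (6 − 3×0.75)×0.25 = 0.9375 in² (U = 1.0, A_e = A_n). φR_n = 0.75 × 65 × 0.9375 = 45.7 kips.
Block shear: shear path 2×[1+2×2.5] = 2×6 in, A_gv = 3, A_nv = 2×(6 − 2.5×0.75)×0.25 = 2.0625 in²; tension across gage: (3.5 − 2×0.75)×0.25 = 0.5 in². R_n = min(0.6×65×2.0625, 0.6×50×3) + 1.0×65×0.5 = min(80.438, 90) + 32.5 = 112.94 kips. φR_n = 0.75 × 112.94 = 84.7 kips.
Governing: min(111.8, 138.5, 45.7, 84.7) = 45.7 kips → net-section rupture.

45.7 kips (net-section rupture governs)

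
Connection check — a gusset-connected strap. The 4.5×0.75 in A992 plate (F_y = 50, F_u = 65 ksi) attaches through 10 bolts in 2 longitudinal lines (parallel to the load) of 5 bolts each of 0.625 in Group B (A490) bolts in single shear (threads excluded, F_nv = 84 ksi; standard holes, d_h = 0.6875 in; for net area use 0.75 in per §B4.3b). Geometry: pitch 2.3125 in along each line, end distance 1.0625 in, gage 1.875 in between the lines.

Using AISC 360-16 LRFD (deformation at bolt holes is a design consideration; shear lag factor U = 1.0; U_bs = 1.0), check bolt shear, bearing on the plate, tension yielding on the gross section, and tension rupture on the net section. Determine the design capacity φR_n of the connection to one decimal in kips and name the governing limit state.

Bolt shear: A_b = π(0.625)²/4 = 0.3068 in². φR_n = 0.75 × 84 × 0.3068 × 10 × 1 = 193.3 kips.
Bearing (0.75 in plate, F_u = 65 ksi): end bolts L_c = 1.0625 − 0.6875/2 = 0.71875, R_n = min(1.2×0.71875×0.75×65, 2.4×0.625×0.75×65) = 42.047 kips/bolt; interior L_c = 2.3125 − 0.6875 = 1.625, R_n = 73.125 kips/bolt. φR_n = 0.75 × (2×42.047 + 8×73.125) = 501.8 kips.
Tension yield (gross): A_g = 4.5×0.75 = 3.375 in². φR_n = 0.90 × 50 × 3.375 = 151.9 kips.
Tension rupture (net): A_n = (4.5 − 2×0.75)×0.75 = 2.25 in² (U = 1.0, A_e = A_n). φR_n = 0.75 × 65 × 2.25 = 109.7 kips.
Governing: min(193.3, 501.8, 151.9, 109.7) = 109.7 kips → net-section rupture.

109.7 kips (net-section rupture governs)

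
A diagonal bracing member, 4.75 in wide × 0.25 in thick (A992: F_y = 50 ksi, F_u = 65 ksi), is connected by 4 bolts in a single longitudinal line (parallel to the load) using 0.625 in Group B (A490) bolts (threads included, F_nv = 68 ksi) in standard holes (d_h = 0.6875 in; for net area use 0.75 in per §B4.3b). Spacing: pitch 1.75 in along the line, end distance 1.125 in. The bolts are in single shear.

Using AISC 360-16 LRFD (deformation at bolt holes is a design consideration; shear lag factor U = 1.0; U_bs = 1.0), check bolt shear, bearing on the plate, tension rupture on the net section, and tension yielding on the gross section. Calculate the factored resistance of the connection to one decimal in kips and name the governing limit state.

48.8 kips (net-section rupture governs)

Bolt shear: A_b = π(0.625)²/4 = 0.3068 in². φR_n = 0.75 × 68 × 0.3068 × 4 × 1 = 62.6 kips.
Bearing (0.25 in plate, F_u = 65 ksi): end bolts L_c = 1.125 − 0.6875/2 = 0.78125, R_n = min(1.2×0.78125×0.25×65, 2.4×0.625×0.25×65) = 15.234 kips/bolt; interior L_c = 1.75 − 0.6875 = 1.0625, R_n = 20.719 kips/bolt. φR_n = 0.75 × (1×15.234 + 3×20.719) = 58.0 kips.
Tension rupture (net): A_n = (4.75 − 1×0.75)×0.25 = 1 in² (U = 1.0, A_e = A_n). φR_n = 0.75 × 65 × 1 = 48.8 kips.
Tension yield (gross): A_g = 4.75×0.25 = 1.1875 in². φR_n = 0.90 × 50 × 1.1875 = 53.4 kips.
Governing: min(62.6, 58.0, 48.8, 53.4) = 48.8 kips → net-section rupture.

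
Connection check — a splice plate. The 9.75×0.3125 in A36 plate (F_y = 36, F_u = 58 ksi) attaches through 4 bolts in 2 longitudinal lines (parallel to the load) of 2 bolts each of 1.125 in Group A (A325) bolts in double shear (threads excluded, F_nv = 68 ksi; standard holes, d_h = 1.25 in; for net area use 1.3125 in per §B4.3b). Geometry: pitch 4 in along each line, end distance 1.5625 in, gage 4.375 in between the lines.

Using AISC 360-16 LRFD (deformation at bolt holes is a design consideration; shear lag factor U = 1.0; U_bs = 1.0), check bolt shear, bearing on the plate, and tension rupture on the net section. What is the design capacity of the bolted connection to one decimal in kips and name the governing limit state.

96.9 kips (net-section rupture governs)

Bolt shear: A_b = π(1.125)²/4 = 0.99402 in². φR_n = 0.75 × 68 × 0.99402 × 4 × 2 = 405.6 kips.
Bearing (0.3125 in plate, F_u = 58 ksi): end bolts L_c = 1.5625 − 1.25/2 = 0.9375, R_n = min(1.2×0.9375×0.3125×58, 2.4×1.125×0.3125×58) = 20.391 kips/bolt; interior L_c = 4 − 1.25 = 2.75, R_n = 48.938 kips/bolt. φR_n = 0.75 × (2×20.391 + 2×48.938) = 104.0 kips.
Tension rupture (net): A_n = (9.75 − 2×1.3125)×0.3125 = 2.2266 in² (U = 1.0, A_e = A_n). φR_n = 0.75 × 58 × 2.2266 = 96.9 kips.
Governing: min(405.6, 104.0, 96.9) = 96.9 kips → net-section rupture.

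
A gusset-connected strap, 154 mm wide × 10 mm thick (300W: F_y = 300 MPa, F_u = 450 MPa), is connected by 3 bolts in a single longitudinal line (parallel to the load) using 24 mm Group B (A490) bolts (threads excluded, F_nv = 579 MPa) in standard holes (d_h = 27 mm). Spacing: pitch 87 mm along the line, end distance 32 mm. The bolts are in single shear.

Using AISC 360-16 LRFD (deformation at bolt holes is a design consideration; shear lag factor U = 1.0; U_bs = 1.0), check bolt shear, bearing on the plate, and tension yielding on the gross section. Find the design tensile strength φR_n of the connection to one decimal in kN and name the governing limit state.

Bolt shear: A_b = π(24)²/4 = 452.39 mm². φR_n = 0.75 × 579 × 452.39 × 3 × 1 = 589.4 kN.
Bearing (10 mm plate, F_u = 450 MPa): end bolts L_c = 32 − 27/2 = 18.5, R_n = min(1.2×18.5×10×450, 2.4×24×10×450) = 99.9 kN/bolt; interior L_c = 87 − 27 = 60, R_n = 259.2 kN/bolt. φR_n = 0.75 × (1×99.9 + 2×259.2) = 463.7 kN.
Tension yield (gross): A_g = 154×10 = 1540 mm². φR_n = 0.90 × 300 × 1540 = 415.8 kN.
Governing: min(589.4, 463.7, 415.8) = 415.8 kN → gross-section yield.

415.8 kN (gross-section yield governs)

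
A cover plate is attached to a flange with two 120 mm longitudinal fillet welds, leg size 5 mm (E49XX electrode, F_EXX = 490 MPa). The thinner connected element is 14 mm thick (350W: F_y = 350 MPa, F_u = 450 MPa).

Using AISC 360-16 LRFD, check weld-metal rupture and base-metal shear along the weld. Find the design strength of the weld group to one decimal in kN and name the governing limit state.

Weld metal: throat = 0.707×5 = 3.535 mm, L = 2×120 = 240 mm. φR_n = 0.75 × 0.6 × 490 × 3.535 × 240 = 187.1 kN.
Base metal shear (14 mm plate): yield φR_n = 1.0×0.6×350×14×240 = 705.6 kN; rupture φR_n = 0.75×0.6×450×14×240 = 680.4 kN; take 680.4 kN (rupture).
Governing: min(187.1, 680.4) = 187.1 kN → weld metal.

187.1 kN (weld metal governs)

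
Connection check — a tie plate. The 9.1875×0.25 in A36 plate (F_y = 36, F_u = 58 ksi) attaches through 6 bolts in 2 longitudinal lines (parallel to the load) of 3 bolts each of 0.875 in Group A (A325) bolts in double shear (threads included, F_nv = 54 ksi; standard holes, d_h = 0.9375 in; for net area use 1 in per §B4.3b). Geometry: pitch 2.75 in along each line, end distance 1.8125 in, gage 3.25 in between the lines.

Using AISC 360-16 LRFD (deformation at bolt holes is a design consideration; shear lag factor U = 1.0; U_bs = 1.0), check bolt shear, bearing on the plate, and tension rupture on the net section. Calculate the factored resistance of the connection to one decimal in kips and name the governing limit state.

Bolt shear: A_b = π(0.875)²/4 = 0.60132 in². φR_n = 0.75 × 54 × 0.60132 × 6 × 2 = 292.2 kips.
Bearing (0.25 in plate, F_u = 58 ksi): end bolts L_c = 1.8125 − 0.9375/2 = 1.34375, R_n = min(1.2×1.34375×0.25×58, 2.4×0.875×0.25×58) = 23.381 kips/bolt; interior L_c = 2.75 − 0.9375 = 1.8125, R_n = 30.45 kips/bolt. φR_n = 0.75 × (2×23.381 + 4×30.45) = 126.4 kips.
Tension rupture (net): A_n = (9.1875 − 2×1)×0.25 = 1.7969 in² (U = 1.0, A_e = A_n). φR_n = 0.75 × 58 × 1.7969 = 78.2 kips.
Governing: min(292.2, 126.4, 78.2) = 78.2 kips → net-section rupture.

78.2 kips (net-section rupture governs)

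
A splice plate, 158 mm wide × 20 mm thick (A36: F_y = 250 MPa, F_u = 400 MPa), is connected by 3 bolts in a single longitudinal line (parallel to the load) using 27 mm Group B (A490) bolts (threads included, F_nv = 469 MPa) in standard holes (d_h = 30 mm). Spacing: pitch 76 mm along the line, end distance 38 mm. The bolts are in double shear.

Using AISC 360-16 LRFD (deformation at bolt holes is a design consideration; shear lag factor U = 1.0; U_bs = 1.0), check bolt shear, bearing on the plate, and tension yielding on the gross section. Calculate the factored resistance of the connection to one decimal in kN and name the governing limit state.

711.0 kN (gross-section yield governs)

Bolt shear: A_b = π(27)²/4 = 572.56 mm². φR_n = 0.75 × 469 × 572.56 × 3 × 2 = 1208.4 kN.
Bearing (20 mm plate, F_u = 400 MPa): end bolts L_c = 38 − 30/2 = 23, R_n = min(1.2×23×20×400, 2.4×27×20×400) = 220.8 kN/bolt; interior L_c = 76 − 30 = 46, R_n = 441.6 kN/bolt. φR_n = 0.75 × (1×220.8 + 2×441.6) = 828.0 kN.
Tension yield (gross): A_g = 158×20 = 3160 mm². φR_n = 0.90 × 250 × 3160 = 711.0 kN.
Governing: min(1208.4, 828.0, 711.0) = 711.0 kN → gross-section yield.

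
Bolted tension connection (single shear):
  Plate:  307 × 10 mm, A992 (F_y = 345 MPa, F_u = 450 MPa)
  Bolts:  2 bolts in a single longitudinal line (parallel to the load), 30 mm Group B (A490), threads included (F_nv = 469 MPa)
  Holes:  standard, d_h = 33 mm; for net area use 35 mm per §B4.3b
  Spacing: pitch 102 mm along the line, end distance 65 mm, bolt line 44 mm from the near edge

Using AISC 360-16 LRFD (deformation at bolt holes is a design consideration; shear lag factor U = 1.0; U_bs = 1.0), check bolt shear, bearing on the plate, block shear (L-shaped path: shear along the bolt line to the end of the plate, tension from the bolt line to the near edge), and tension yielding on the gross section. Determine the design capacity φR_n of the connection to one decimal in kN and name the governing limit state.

Bolt shear: A_b = π(30)²/4 = 706.86 mm². φR_n = 0.75 × 469 × 706.86 × 2 × 1 = 497.3 kN.
Bearing (10 mm plate, F_u = 450 MPa): end bolts L_c = 65 − 33/2 = 48.5, R_n = min(1.2×48.5×10×450, 2.4×30×10×450) = 261.9 kN/bolt; interior L_c = 102 − 33 = 69, R_n = 324 kN/bolt. φR_n = 0.75 × (1×261.9 + 1×324) = 439.4 kN.
Block shear: shear path 1×[65+1×102] = 1×167 mm, A_gv = 1670, A_nv = 1×(167 − 1.5×35)×10 = 1145 mm²; tension to near edge: (44 − 0.5×35)×10 = 265 mm². R_n = min(0.6×450×1145, 0.6×345×1670) + 1.0×450×265 = min(309.15, 345.69) + 119.25 = 428.4 kN. φR_n = 0.75 × 428.4 = 321.3 kN.
Tension yield (gross): A_g = 307×10 = 3070 mm². φR_n = 0.90 × 345 × 3070 = 953.2 kN.
Governing: min(497.3, 439.4, 321.3, 953.2) = 321.3 kN → block shear.

321.3 kN (block shear governs)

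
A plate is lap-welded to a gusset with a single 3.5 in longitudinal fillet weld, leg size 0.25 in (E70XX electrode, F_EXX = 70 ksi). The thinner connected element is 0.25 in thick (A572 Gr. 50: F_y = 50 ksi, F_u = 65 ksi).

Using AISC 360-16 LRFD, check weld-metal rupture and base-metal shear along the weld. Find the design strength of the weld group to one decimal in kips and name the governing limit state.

Weld metal: throat = 0.707×0.25 = 0.17675 in, L = 3.5 in. φR_n = 0.75 × 0.6 × 70 × 0.17675 × 3.5 = 19.5 kips.
Base metal shear (0.25 in plate): yield φR_n = 1.0×0.6×50×0.25×3.5 = 26.3 kips; rupture φR_n = 0.75×0.6×65×0.25×3.5 = 25.6 kips; take 25.6 kips (rupture).
Governing: min(19.5, 25.6) = 19.5 kips → weld metal.

19.5 kips (weld metal governs)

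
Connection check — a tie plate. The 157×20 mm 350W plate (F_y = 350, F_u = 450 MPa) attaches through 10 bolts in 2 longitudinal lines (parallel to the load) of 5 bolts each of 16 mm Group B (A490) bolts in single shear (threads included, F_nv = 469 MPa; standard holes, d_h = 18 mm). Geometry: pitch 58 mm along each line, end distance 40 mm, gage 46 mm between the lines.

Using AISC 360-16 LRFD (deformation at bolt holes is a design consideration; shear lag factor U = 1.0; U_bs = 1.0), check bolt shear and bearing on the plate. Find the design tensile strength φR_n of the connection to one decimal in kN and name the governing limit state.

Bolt shear: A_b = π(16)²/4 = 201.06 mm². φR_n = 0.75 × 469 × 201.06 × 10 × 1 = 707.2 kN.
Bearing (20 mm plate, F_u = 450 MPa): end bolts L_c = 40 − 18/2 = 31, R_n = min(1.2×31×20×450, 2.4×16×20×450) = 334.8 kN/bolt; interior L_c = 58 − 18 = 40, R_n = 345.6 kN/bolt. φR_n = 0.75 × (2×334.8 + 8×345.6) = 2575.8 kN.
Governing: min(707.2, 2575.8) = 707.2 kN → bolt shear.

707.2 kN (bolt shear governs)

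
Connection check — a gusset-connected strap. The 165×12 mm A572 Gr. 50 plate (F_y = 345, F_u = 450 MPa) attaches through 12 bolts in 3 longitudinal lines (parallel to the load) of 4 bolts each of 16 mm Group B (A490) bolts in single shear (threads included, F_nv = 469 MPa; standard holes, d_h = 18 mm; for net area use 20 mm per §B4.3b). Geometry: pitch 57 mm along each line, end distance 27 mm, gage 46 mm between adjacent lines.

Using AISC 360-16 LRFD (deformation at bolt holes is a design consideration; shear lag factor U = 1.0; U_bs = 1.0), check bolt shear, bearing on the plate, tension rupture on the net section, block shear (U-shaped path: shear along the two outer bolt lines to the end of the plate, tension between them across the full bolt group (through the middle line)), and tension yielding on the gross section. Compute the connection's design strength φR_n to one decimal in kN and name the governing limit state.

Bolt shear: A_b = π(16)²/4 = 201.06 mm². φR_n = 0.75 × 469 × 201.06 × 12 × 1 = 848.7 kN.
Bearing (12 mm plate, F_u = 450 MPa): end bolts L_c = 27 − 18/2 = 18, R_n = min(1.2×18×12×450, 2.4×16×12×450) = 116.64 kN/bolt; interior L_c = 57 − 18 = 39, R_n = 207.36 kN/bolt. φR_n = 0.75 × (3×116.64 + 9×207.36) = 1662.1 kN.
Tension rupture (net): A_n = (165 − 3×20)×12 = 1260 mm² (U = 1.0, A_e = A_n). φR_n = 0.75 × 450 × 1260 = 425.3 kN.
Block shear: shear path 2×[27+3×57] = 2×198 mm, A_gv = 4752, A_nv = 2×(198 − 3.5×20)×12 = 3072 mm²; tension across gage: (92 − 2×20)×12 = 624 mm². R_n = min(0.6×450×3072, 0.6×345×4752) + 1.0×450×624 = min(829.44, 983.66) + 280.8 = 1110.2 kN. φR_n = 0.75 × 1110.2 = 832.7 kN.
Tension yield (gross): A_g = 165×12 = 1980 mm². φR_n = 0.90 × 345 × 1980 = 614.8 kN.
Governing: min(848.7, 1662.1, 425.3, 832.7, 614.8) = 425.3 kN → net-section rupture.

425.3 kN (net-section rupture governs)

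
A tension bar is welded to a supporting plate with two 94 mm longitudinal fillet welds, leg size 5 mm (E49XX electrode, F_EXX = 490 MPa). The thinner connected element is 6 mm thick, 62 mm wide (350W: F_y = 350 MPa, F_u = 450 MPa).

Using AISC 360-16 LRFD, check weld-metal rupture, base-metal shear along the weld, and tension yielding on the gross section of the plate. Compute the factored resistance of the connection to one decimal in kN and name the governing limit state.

117.2 kN (gross-section yield governs)

Weld metal: throat = 0.707×5 = 3.535 mm, L = 2×94 = 188 mm. φR_n = 0.75 × 0.6 × 490 × 3.535 × 188 = 146.5 kN.
Base metal shear (6 mm plate): yield φR_n = 1.0×0.6×350×6×188 = 236.9 kN; rupture φR_n = 0.75×0.6×450×6×188 = 228.4 kN; take 228.4 kN (rupture).
Tension yield (gross): A_g = 62×6 = 372 mm². φR_n = 0.90 × 350 × 372 = 117.2 kN.
Governing: min(146.5, 228.4, 117.2) = 117.2 kN → gross-section yield.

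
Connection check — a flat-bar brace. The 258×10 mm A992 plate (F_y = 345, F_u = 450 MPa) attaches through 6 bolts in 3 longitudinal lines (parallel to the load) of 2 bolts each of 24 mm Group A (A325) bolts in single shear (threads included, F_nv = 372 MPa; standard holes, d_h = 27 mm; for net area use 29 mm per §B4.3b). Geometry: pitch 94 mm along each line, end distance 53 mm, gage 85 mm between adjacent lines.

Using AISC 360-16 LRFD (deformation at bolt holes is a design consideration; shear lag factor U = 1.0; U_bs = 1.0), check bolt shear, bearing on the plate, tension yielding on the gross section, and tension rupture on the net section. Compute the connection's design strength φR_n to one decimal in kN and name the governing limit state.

Bolt shear: A_b = π(24)²/4 = 452.39 mm². φR_n = 0.75 × 372 × 452.39 × 6 × 1 = 757.3 kN.
Bearing (10 mm plate, F_u = 450 MPa): end bolts L_c = 53 − 27/2 = 39.5, R_n = min(1.2×39.5×10×450, 2.4×24×10×450) = 213.3 kN/bolt; interior L_c = 94 − 27 = 67, R_n = 259.2 kN/bolt. φR_n = 0.75 × (3×213.3 + 3×259.2) = 1063.1 kN.
Tension yield (gross): A_g = 258×10 = 2580 mm². φR_n = 0.90 × 345 × 2580 = 801.1 kN.
Tension rupture (net): A_n = (258 − 3×29)×10 = 1710 mm² (U = 1.0, A_e = A_n). φR_n = 0.75 × 450 × 1710 = 577.1 kN.
Governing: min(757.3, 1063.1, 801.1, 577.1) = 577.1 kN → net-section rupture.

577.1 kN (net-section rupture governs)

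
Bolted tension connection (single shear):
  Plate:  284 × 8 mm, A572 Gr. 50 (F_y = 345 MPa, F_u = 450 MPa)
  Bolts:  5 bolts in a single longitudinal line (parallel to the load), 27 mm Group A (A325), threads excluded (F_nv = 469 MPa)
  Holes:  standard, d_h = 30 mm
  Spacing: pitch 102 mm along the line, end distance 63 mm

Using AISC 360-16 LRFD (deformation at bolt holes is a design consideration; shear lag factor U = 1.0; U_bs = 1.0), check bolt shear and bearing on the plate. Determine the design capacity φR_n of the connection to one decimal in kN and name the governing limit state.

855.4 kN (bearing governs)

Bolt shear: A_b = π(27)²/4 = 572.56 mm². φR_n = 0.75 × 469 × 572.56 × 5 × 1 = 1007.0 kN.
Bearing (8 mm plate, F_u = 450 MPa): end bolts L_c = 63 − 30/2 = 48, R_n = min(1.2×48×8×450, 2.4×27×8×450) = 207.36 kN/bolt; interior L_c = 102 − 30 = 72, R_n = 233.28 kN/bolt. φR_n = 0.75 × (1×207.36 + 4×233.28) = 855.4 kN.
Governing: min(1007.0, 855.4) = 855.4 kN → bearing.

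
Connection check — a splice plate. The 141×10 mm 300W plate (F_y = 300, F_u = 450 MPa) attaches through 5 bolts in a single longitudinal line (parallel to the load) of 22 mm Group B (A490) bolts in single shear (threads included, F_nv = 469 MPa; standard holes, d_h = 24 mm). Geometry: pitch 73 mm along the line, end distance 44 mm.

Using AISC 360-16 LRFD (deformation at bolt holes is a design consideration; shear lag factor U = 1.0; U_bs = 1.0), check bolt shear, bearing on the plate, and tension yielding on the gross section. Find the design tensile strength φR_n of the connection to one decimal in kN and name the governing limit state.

Bolt shear: A_b = π(22)²/4 = 380.13 mm². φR_n = 0.75 × 469 × 380.13 × 5 × 1 = 668.6 kN.
Bearing (10 mm plate, F_u = 450 MPa): end bolts L_c = 44 − 24/2 = 32, R_n = min(1.2×32×10×450, 2.4×22×10×450) = 172.8 kN/bolt; interior L_c = 73 − 24 = 49, R_n = 237.6 kN/bolt. φR_n = 0.75 × (1×172.8 + 4×237.6) = 842.4 kN.
Tension yield (gross): A_g = 141×10 = 1410 mm². φR_n = 0.90 × 300 × 1410 = 380.7 kN.
Governing: min(668.6, 842.4, 380.7) = 380.7 kN → gross-section yield.

380.7 kN (gross-section yield governs)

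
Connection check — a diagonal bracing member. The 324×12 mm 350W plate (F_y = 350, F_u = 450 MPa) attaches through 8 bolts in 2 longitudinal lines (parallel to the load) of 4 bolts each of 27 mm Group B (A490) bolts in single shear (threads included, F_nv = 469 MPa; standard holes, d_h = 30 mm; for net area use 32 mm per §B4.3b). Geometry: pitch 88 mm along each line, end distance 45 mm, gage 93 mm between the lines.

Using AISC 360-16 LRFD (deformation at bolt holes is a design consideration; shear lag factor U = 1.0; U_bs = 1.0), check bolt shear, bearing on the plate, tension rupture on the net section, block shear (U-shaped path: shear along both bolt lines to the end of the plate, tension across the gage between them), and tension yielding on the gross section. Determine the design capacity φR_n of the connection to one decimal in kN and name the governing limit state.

Bolt shear: A_b = π(27)²/4 = 572.56 mm². φR_n = 0.75 × 469 × 572.56 × 8 × 1 = 1611.2 kN.
Bearing (12 mm plate, F_u = 450 MPa): end bolts L_c = 45 − 30/2 = 30, R_n = min(1.2×30×12×450, 2.4×27×12×450) = 194.4 kN/bolt; interior L_c = 88 − 30 = 58, R_n = 349.92 kN/bolt. φR_n = 0.75 × (2×194.4 + 6×349.92) = 1866.2 kN.
Tension rupture (net): A_n = (324 − 2×32)×12 = 3120 mm² (U = 1.0, A_e = A_n). φR_n = 0.75 × 450 × 3120 = 1053.0 kN.
Block shear: shear path 2×[45+3×88] = 2×309 mm, A_gv = 7416, A_nv = 2×(309 − 3.5×32)×12 = 4728 mm²; tension across gage: (93 − 1×32)×12 = 732 mm². R_n = min(0.6×450×4728, 0.6×350×7416) + 1.0×450×732 = min(1276.6, 1557.4) + 329.4 = 1606 kN. φR_n = 0.75 × 1606 = 1204.5 kN.
Tension yield (gross): A_g = 324×12 = 3888 mm². φR_n = 0.90 × 350 × 3888 = 1224.7 kN.
Governing: min(1611.2, 1866.2, 1053.0, 1204.5, 1224.7) = 1053.0 kN → net-section rupture.

1053.0 kN (net-section rupture governs)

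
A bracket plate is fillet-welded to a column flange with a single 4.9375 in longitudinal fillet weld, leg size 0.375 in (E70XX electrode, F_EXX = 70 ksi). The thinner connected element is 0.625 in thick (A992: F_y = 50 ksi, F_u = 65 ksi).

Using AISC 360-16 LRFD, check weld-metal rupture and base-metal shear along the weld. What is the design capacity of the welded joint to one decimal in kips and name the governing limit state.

Weld metal: throat = 0.707×0.375 = 0.26513 in, L = 4.9375 in. φR_n = 0.75 × 0.6 × 70 × 0.26513 × 4.9375 = 41.2 kips.
Base metal shear (0.625 in plate): yield φR_n = 1.0×0.6×50×0.625×4.9375 = 92.6 kips; rupture φR_n = 0.75×0.6×65×0.625×4.9375 = 90.3 kips; take 90.3 kips (rupture).
Governing: min(41.2, 90.3) = 41.2 kips → weld metal.

41.2 kips (weld metal governs)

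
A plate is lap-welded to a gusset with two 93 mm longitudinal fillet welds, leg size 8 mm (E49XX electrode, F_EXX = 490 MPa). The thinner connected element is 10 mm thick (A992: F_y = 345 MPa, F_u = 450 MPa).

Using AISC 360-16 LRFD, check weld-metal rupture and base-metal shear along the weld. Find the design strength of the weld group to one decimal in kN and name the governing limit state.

Weld metal: throat = 0.707×8 = 5.656 mm, L = 2×93 = 186 mm. φR_n = 0.75 × 0.6 × 490 × 5.656 × 186 = 232.0 kN.
Base metal shear (10 mm plate): yield φR_n = 1.0×0.6×345×10×186 = 385.0 kN; rupture φR_n = 0.75×0.6×450×10×186 = 376.7 kN; take 376.7 kN (rupture).
Governing: min(232.0, 376.7) = 232.0 kN → weld metal.

232.0 kN (weld metal governs)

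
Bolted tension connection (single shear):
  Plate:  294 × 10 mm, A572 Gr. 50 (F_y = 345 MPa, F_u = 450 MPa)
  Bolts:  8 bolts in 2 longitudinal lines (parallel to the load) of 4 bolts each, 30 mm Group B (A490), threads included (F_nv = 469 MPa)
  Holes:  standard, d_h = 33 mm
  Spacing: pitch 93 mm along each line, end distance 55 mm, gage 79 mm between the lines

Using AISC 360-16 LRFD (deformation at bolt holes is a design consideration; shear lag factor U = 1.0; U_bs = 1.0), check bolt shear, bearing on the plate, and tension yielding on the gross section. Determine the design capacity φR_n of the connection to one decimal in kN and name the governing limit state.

912.9 kN (gross-section yield governs)

Bolt shear: A_b = π(30)²/4 = 706.86 mm². φR_n = 0.75 × 469 × 706.86 × 8 × 1 = 1989.1 kN.
Bearing (10 mm plate, F_u = 450 MPa): end bolts L_c = 55 − 33/2 = 38.5, R_n = min(1.2×38.5×10×450, 2.4×30×10×450) = 207.9 kN/bolt; interior L_c = 93 − 33 = 60, R_n = 324 kN/bolt. φR_n = 0.75 × (2×207.9 + 6×324) = 1769.9 kN.
Tension yield (gross): A_g = 294×10 = 2940 mm². φR_n = 0.90 × 345 × 2940 = 912.9 kN.
Governing: min(1989.1, 1769.9, 912.9) = 912.9 kN → gross-section yield.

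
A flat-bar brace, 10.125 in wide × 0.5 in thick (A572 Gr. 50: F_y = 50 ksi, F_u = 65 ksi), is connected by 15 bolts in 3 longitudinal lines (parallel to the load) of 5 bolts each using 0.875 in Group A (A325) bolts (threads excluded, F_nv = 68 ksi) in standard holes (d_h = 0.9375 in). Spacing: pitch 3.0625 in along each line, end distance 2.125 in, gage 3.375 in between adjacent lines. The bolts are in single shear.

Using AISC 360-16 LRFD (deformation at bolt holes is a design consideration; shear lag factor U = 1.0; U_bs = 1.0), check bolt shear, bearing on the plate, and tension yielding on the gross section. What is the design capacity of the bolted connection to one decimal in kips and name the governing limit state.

Bolt shear: A_b = π(0.875)²/4 = 0.60132 in². φR_n = 0.75 × 68 × 0.60132 × 15 × 1 = 460.0 kips.
Bearing (0.5 in plate, F_u = 65 ksi): end bolts L_c = 2.125 − 0.9375/2 = 1.65625, R_n = min(1.2×1.65625×0.5×65, 2.4×0.875×0.5×65) = 64.594 kips/bolt; interior L_c = 3.0625 − 0.9375 = 2.125, R_n = 68.25 kips/bolt. φR_n = 0.75 × (3×64.594 + 12×68.25) = 759.6 kips.
Tension yield (gross): A_g = 10.125×0.5 = 5.0625 in². φR_n = 0.90 × 50 × 5.0625 = 227.8 kips.
Governing: min(460.0, 759.6, 227.8) = 227.8 kips → gross-section yield.

227.8 kips (gross-section yield governs)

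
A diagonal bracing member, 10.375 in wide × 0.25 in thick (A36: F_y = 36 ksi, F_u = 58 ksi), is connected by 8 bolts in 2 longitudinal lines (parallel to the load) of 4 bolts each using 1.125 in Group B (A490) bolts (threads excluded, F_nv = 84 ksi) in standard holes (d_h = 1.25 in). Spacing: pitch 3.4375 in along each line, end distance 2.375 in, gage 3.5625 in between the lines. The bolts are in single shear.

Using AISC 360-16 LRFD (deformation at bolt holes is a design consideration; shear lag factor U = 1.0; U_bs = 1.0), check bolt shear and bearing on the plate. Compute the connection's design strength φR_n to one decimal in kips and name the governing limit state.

217.0 kips (bearing governs)

Bolt shear: A_b = π(1.125)²/4 = 0.99402 in². φR_n = 0.75 × 84 × 0.99402 × 8 × 1 = 501.0 kips.
Bearing (0.25 in plate, F_u = 58 ksi): end bolts L_c = 2.375 − 1.25/2 = 1.75, R_n = min(1.2×1.75×0.25×58, 2.4×1.125×0.25×58) = 30.45 kips/bolt; interior L_c = 3.4375 − 1.25 = 2.1875, R_n = 38.063 kips/bolt. φR_n = 0.75 × (2×30.45 + 6×38.063) = 217.0 kips.
Governing: min(501.0, 217.0) = 217.0 kips → bearing.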